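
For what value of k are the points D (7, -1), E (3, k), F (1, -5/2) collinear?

-2

Collinearity: (E − D) must be parallel to (F − D) = (-6, -3/2).
Cross-multiplying the components: (k − (-1))·(-6) = (-4)·(-3/2).
Solving gives k = -2.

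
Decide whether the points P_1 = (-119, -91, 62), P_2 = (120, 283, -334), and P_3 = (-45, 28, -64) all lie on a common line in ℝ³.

No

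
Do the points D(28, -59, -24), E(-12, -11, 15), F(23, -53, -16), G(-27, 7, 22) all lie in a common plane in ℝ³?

Yes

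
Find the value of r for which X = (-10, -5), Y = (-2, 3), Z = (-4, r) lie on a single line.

1

The three points are collinear iff det[XY; XZ] = 0.
This determinant is linear in r: (8)r + (-8) = 0, so r = 1.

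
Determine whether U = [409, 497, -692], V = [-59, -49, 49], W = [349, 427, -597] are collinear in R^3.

Yes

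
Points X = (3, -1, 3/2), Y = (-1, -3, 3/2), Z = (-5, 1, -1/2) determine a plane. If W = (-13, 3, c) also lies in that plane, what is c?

-5/2

A normal to the plane is n = XY × XZ = (4, -8, -24).
W lies in the plane iff n · XW = 0.
This gives (-24)c + (-60) = 0, so c = -5/2.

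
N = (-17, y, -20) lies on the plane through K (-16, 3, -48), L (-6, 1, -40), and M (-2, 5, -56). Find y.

Coplanarity requires KL · (KM × KN) = 0.
KL = (10, -2, 8), KM = (14, 2, -8); the triple product is linear in y with coefficient 192 and constant term 768.
Setting it to zero: y = -4.

-4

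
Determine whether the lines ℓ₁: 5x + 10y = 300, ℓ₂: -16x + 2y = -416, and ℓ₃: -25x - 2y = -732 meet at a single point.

Yes

Intersecting ℓ₁ and ℓ₂: solving the 2×2 system gives (x, y) = (28, 16).
Substitute into ℓ₃: (-25)(28) + (-2)(16) = -732.
This equals -732, so (28, 16) lies on all three lines and they are concurrent.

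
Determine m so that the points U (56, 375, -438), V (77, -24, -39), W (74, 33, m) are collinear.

Direction UV = (21, -399, 399). From the x-coordinate of W, the parameter along the line is τ = (74 − 56)/21 = 6/7.
Then m = (-438) + 6/7·(399) = -96.

-96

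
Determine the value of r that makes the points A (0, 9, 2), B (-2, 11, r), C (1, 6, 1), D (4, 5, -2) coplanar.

4

Normal to plane ACD: n = (8, 0, 8); plane equation n·P = 16.
Requiring n·B = 16: (8)r + (-16) = 16.
So r = 4.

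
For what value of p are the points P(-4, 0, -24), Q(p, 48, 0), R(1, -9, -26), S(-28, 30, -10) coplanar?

-44

Normal to plane PRS: n = (-66, -22, -66); plane equation n·X = 1848.
Requiring n·Q = 1848: (-66)p + (-1056) = 1848.
So p = -44.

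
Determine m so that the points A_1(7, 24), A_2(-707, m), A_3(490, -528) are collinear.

840

Collinearity: (A_2 − A_1) must be parallel to (A_3 − A_1) = (483, -552).
Cross-multiplying the components: (m − 24)·(483) = (-714)·(-552).
Solving gives m = 840.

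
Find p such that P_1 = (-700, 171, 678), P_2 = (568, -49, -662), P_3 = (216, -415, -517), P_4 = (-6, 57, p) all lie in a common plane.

-52

Coplanarity ⇔ det[P_1P_2; P_1P_3; P_1P_4] = 0.
Expanding, this is linear in p: (-541528)p + (-28159456) = 0.
So p = -52.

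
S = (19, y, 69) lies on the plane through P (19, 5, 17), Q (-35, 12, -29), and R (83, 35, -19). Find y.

A normal to the plane is n = PQ × PR = (1128, -4888, -2068).
S lies in the plane iff n · PS = 0.
This gives (-4888)y + (-83096) = 0, so y = -17.

-17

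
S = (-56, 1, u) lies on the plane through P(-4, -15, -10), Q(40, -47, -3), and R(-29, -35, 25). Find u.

Coplanarity requires PQ · (PR × PS) = 0.
PQ = (44, -32, 7), PR = (-25, -20, 35); the triple product is linear in u with coefficient -1680 and constant term 6720.
Setting it to zero: u = 4.

4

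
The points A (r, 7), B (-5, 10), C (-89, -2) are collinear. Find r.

-26

Collinearity: (A − B) must be parallel to (C − B) = (-84, -12).
Cross-multiplying the components: (r − (-5))·(-12) = (-3)·(-84).
Solving gives r = -26.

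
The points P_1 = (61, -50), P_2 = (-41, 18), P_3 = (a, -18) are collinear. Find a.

Collinearity: (P_3 − P_1) must be parallel to (P_2 − P_1) = (-102, 68).
Cross-multiplying the components: (a − 61)·(68) = (32)·(-102).
Solving gives a = 13.

13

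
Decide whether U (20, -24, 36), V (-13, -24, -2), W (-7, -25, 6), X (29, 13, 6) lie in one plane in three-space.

Yes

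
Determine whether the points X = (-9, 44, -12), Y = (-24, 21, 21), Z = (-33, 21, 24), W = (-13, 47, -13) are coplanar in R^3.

No

A normal to the plane through X, Y, Z is n = XY × XZ = (-69, -252, -207).
The plane has equation n·P = -7983. For W: n·W = -8256.
-8256 ≠ -7983, so W is off the plane.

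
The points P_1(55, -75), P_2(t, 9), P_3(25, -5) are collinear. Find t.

19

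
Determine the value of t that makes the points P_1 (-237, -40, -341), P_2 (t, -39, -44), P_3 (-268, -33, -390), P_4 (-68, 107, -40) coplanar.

-54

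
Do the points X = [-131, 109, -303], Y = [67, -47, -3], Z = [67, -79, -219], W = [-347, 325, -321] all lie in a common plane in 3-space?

The four points are coplanar iff the 3×3 determinant with rows XY, XZ, XW is zero.
Rows: (198, -156, 300), (198, -188, 84), (-216, 216, -18).
Expanding along the first row: (198)(-14760) − (-156)(14580) + (300)(2160) = 0.
Zero determinant ⇒ coplanar.

Yes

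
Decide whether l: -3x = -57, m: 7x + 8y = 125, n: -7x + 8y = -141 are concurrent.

Yes

The three lines meet at one point iff the augmented coefficient matrix [aᵢ bᵢ cᵢ] has rank < 3, i.e. its determinant vanishes.
Here the determinant is 0.
It vanishes, so the lines are concurrent at (19, -1).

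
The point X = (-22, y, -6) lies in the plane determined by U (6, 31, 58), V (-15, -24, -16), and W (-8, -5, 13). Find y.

Coplanarity requires UV · (UW × UX) = 0.
UV = (-21, -55, -74), UW = (-14, -36, -45); the triple product is linear in y with coefficient 91 and constant term 3367.
Setting it to zero: y = -37.

-37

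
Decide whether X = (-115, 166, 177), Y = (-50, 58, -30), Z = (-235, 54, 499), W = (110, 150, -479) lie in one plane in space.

A normal to the plane through X, Y, Z is n = XY × XZ = (-57960, 3910, -20240).
The plane has equation n·P = 3731980. For W: n·W = 3905860.
3905860 ≠ 3731980, so W is off the plane.

No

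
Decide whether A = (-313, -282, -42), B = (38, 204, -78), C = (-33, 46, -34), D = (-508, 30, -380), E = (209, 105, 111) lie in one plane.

The plane through A, B, C has normal n = AB × AC = (15696, -12888, -20952) and equation n·P = -398448.
Checking the remaining points: n·D = -398448, n·E = -398448.
All equal -398448, so all 5 points lie in one plane.

Yes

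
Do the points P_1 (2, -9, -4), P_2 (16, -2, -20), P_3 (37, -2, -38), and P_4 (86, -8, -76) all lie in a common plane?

No

The four points are coplanar iff the 3×3 determinant with rows P_1P_2, P_1P_3, P_1P_4 is zero.
Rows: (14, 7, -16), (35, 7, -34), (84, 1, -72).
Expanding along the first row: (14)(-470) − (7)(336) + (-16)(-553) = -84.
Nonzero ⇒ not coplanar.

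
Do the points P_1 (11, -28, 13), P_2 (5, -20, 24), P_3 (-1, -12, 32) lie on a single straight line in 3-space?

P_1P_2 = (-6, 8, 11), P_1P_3 = (-12, 16, 19).
Comparing components 2 and 3: (8)(19) − (11)(16) = -24 ≠ 0, so P_1P_2 and P_1P_3 are not parallel and the points are not collinear.

No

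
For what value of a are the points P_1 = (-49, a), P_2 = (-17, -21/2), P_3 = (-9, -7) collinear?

The three points are collinear iff det[P_1P_2; P_1P_3] = 0.
This determinant is linear in a: (8)a + (196) = 0, so a = -49/2.

-49/2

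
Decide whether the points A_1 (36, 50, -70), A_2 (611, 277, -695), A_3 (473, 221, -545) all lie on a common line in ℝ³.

No

A_1A_2 = (575, 227, -625), A_1A_3 = (437, 171, -475).
Comparing components 2 and 3: (227)(-475) − (-625)(171) = -950 ≠ 0, so A_1A_2 and A_1A_3 are not parallel and the points are not collinear.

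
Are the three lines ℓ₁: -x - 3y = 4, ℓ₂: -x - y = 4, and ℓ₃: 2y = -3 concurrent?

No

Lines aᵢx + bᵢy = cᵢ with pairwise distinct directions are concurrent exactly when det[aᵢ bᵢ cᵢ] = 0.
Here the determinant is 6.
Nonzero, so no common point exists.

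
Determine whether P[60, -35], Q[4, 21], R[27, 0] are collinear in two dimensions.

PQ = (-56, 56), PR = (-33, 35).
If collinear, PR would be a scalar multiple of PQ. But (-56)·(35) ≠ (56)·(-33) (difference -112), so they are not parallel; the points are not collinear.

No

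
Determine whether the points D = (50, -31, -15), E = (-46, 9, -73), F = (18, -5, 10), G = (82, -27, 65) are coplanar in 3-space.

Yes

A normal to the plane through D, E, F is n = DE × DF = (2508, 4256, -1216).
The plane has equation n·P = 11704. For G: n·G = 11704.
Equal, so G lies in the plane and all four are coplanar.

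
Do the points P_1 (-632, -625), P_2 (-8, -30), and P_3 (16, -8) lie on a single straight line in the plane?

No

P_1P_2 = (624, 595), P_1P_3 = (648, 617).
Twice the signed area of △P_1P_2P_3 is (624)(617) − (595)(648) = -552.
The area is nonzero, so the three points are not collinear.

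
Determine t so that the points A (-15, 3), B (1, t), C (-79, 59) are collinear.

Collinearity: (B − A) must be parallel to (C − A) = (-64, 56).
Cross-multiplying the components: (t − 3)·(-64) = (16)·(56).
Solving gives t = -11.

-11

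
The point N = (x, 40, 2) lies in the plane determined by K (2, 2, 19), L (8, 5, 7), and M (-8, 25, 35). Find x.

8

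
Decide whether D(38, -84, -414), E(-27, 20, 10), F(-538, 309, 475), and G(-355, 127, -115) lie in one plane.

No

A normal to the plane through D, E, F is n = DE × DF = (-74176, -186439, 34359).
The plane has equation n·P = -1382438. For G: n·G = -1296558.
-1296558 ≠ -1382438, so G is off the plane.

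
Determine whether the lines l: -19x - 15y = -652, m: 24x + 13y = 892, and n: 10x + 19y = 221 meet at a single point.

Lines aᵢx + bᵢy = cᵢ with pairwise distinct directions are concurrent exactly when det[aᵢ bᵢ cᵢ] = 0.
Here the determinant is 633.
Nonzero, so no common point exists.

No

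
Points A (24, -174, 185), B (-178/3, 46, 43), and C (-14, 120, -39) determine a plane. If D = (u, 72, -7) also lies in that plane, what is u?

A normal to the plane is n = AB × AC = (-7532, -39812/3, -16140).
D lies in the plane iff n · AD = 0.
This gives (-7532)u + (15064) = 0, so u = 2.

2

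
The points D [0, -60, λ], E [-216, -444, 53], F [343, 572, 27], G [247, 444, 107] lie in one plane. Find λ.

29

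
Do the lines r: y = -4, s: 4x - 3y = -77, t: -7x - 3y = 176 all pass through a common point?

Intersecting r and s: solving the 2×2 system gives (x, y) = (-89/4, -4).
Substitute into t: (-7)(-89/4) + (-3)(-4) = 671/4.
But t requires 176 ≠ 671/4, so the three lines have no common point.

No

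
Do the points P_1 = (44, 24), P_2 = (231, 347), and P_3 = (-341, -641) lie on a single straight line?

P_1P_2 = (187, 323), P_1P_3 = (-385, -665).
Twice the signed area of △P_1P_2P_3 is (187)(-665) − (323)(-385) = 0.
The triangle is degenerate (zero area), so the points are collinear.

Yes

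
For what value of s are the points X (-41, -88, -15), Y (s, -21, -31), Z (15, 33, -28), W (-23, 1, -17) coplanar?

17

Normal to plane XZW: n = (915, -122, 2806); plane equation n·P = -68869.
Requiring n·Y = -68869: (915)s + (-84424) = -68869.
So s = 17.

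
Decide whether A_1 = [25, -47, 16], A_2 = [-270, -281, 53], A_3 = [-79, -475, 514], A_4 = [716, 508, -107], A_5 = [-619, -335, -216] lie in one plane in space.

The plane through A_1, A_2, A_3 has normal n = A_1A_2 × A_1A_3 = (-100696, 143062, 101924) and equation n·P = -7610530.
Checking the remaining points: n·A_4 = -10328708, n·A_5 = -7610530.
Since n·A_4 = -10328708 ≠ -7610530, A_4 is off the plane and the points are not all coplanar.

No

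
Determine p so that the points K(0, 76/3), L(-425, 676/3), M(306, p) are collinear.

The three points are collinear iff det[KL; KM] = 0.
This determinant is linear in p: (-425)p + (-151300/3) = 0, so p = -356/3.

-356/3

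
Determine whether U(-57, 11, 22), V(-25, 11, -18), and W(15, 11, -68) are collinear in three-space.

Yes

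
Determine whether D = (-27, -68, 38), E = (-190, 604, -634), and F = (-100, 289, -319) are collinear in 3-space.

No

DE = (-163, 672, -672), DF = (-73, 357, -357).
Comparing components 3 and 1: (-672)(-73) − (-163)(-357) = -9135 ≠ 0, so DE and DF are not parallel and the points are not collinear.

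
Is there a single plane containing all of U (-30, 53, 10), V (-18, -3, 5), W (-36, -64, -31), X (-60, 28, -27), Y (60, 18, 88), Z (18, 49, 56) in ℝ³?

The plane through U, V, W has normal n = UV × UW = (1711, 522, -1740) and equation n·P = -41064.
Checking the remaining points: n·X = -41064, n·Y = -41064, n·Z = -41064.
All equal -41064, so all 6 points lie in one plane.

Yes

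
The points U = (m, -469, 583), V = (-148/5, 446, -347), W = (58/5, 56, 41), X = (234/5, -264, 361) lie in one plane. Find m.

419/5

Coplanarity ⇔ det[UV; UW; UX] = 0.
Expanding, this is linear in m: (640)m + (-53632) = 0.
So m = 419/5.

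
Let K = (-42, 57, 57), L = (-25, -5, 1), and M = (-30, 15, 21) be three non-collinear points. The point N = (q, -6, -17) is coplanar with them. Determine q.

Coplanarity requires KL · (KM × KN) = 0.
KL = (17, -62, -56), KM = (12, -42, -36); the triple product is linear in q with coefficient -120 and constant term -3480.
Setting it to zero: q = -29.

-29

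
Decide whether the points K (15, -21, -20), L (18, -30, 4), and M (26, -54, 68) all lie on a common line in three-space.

KL = (3, -9, 24), KM = (11, -33, 88).
Each component of KM is 11/3 times the corresponding component of KL, so KM = 11/3·KL and the points are collinear.

Yes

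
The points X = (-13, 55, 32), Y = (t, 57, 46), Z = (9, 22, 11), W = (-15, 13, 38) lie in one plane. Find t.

-26

Coplanarity ⇔ det[XY; XZ; XW] = 0.
Expanding, this is linear in t: (-1080)t + (-28080) = 0.
So t = -26.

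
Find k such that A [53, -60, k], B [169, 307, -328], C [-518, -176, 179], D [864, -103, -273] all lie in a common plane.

-62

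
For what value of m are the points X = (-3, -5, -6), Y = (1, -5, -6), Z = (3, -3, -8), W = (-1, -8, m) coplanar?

The points are coplanar iff XY · (XZ × XW) = 0.
Expanding, this is linear in m: (8)m + (24) = 0.
So m = -3.

-3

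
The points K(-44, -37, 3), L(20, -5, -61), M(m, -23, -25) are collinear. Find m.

Collinearity requires KL × KM = 0; each component is linear in m.
The y-component gives (-64)m + (-1024) = 0, so m = -16.
The remaining components then also vanish.

-16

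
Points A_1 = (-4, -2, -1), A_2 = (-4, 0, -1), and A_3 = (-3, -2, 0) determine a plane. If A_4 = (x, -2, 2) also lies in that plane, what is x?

A normal to the plane is n = A_1A_2 × A_1A_3 = (2, 0, -2).
A_4 lies in the plane iff n · A_1A_4 = 0.
This gives (2)x + (2) = 0, so x = -1.

-1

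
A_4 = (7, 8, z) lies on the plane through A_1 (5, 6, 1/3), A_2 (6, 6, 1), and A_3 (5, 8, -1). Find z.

Coplanarity requires A_1A_2 · (A_1A_3 × A_1A_4) = 0.
A_1A_2 = (1, 0, 2/3), A_1A_3 = (0, 2, -4/3); the triple product is linear in z with coefficient 2 and constant term -2/3.
Setting it to zero: z = 1/3.

1/3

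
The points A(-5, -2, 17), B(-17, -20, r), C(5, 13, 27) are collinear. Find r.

5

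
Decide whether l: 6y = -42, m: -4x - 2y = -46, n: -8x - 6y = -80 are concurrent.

No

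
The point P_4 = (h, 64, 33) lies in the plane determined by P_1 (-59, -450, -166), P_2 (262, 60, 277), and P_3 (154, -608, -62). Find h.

-56

A normal to the plane is n = P_1P_2 × P_1P_3 = (123034, 60975, -159348).
P_4 lies in the plane iff n · P_1P_4 = 0.
This gives (123034)h + (6889904) = 0, so h = -56.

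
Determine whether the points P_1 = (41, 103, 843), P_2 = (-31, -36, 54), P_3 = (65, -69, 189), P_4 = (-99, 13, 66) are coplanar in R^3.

A normal to the plane through P_1, P_2, P_3 is n = P_1P_2 × P_1P_3 = (-44802, -66024, 15720).
The plane has equation n·P = 4614606. For P_4: n·P_4 = 4614606.
Equal, so P_4 lies in the plane and all four are coplanar.

Yes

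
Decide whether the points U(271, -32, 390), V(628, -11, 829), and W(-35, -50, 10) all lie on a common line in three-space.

UV = (357, 21, 439), UW = (-306, -18, -380).
Comparing components 2 and 3: (21)(-380) − (439)(-18) = -78 ≠ 0, so UV and UW are not parallel and the points are not collinear.

No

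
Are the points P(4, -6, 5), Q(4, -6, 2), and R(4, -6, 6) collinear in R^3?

PQ = (0, 0, -3), PR = (0, 0, 1).
Each component of PR is -1/3 times the corresponding component of PQ, so PR = -1/3·PQ and the points are collinear.

Yes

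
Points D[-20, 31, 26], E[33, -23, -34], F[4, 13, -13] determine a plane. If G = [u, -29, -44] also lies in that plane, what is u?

A normal to the plane is n = DE × DF = (1026, 627, 342).
G lies in the plane iff n · DG = 0.
This gives (1026)u + (-41040) = 0, so u = 40.

40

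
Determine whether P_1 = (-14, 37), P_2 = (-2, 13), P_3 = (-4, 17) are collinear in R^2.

Yes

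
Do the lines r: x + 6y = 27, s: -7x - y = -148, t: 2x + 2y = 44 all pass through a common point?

Yes

The three lines meet at one point iff the augmented coefficient matrix [aᵢ bᵢ cᵢ] has rank < 3, i.e. its determinant vanishes.
Here the determinant is 0.
It vanishes, so the lines are concurrent at (21, 1).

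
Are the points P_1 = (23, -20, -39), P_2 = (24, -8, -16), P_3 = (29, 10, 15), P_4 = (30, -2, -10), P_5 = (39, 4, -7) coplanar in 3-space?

Yes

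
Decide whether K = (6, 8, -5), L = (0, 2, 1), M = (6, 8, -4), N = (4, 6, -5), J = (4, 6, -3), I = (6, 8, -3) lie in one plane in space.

Yes

The plane through K, L, M has normal n = KL × KM = (-6, 6, 0) and equation n·P = 12.
Checking the remaining points: n·N = 12, n·J = 12, n·I = 12.
All equal 12, so all 6 points lie in one plane.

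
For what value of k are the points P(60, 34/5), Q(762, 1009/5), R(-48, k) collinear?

-116/5

The three points are collinear iff det[PQ; PR] = 0.
This determinant is linear in k: (702)k + (81432/5) = 0, so k = -116/5.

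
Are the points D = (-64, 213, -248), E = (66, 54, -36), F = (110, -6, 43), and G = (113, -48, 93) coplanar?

No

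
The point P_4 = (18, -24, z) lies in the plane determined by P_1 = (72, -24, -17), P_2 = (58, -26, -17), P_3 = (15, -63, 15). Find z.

-25

A normal to the plane is n = P_1P_2 × P_1P_3 = (-64, 448, 432).
P_4 lies in the plane iff n · P_1P_4 = 0.
This gives (432)z + (10800) = 0, so z = -25.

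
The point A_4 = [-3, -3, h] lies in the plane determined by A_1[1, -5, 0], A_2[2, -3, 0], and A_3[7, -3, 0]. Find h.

A normal to the plane is n = A_1A_2 × A_1A_3 = (0, 0, -10).
A_4 lies in the plane iff n · A_1A_4 = 0.
This gives (-10)h + (0) = 0, so h = 0.

0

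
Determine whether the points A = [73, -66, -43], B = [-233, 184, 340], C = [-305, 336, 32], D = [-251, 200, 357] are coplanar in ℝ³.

A normal to the plane through A, B, C is n = AB × AC = (-135216, -121824, -28512).
The plane has equation n·P = -604368. For D: n·D = -604368.
Equal, so D lies in the plane and all four are coplanar.

Yes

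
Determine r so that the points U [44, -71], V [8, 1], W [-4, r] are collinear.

The three points are collinear iff det[UV; UW] = 0.
This determinant is linear in r: (-36)r + (900) = 0, so r = 25.

25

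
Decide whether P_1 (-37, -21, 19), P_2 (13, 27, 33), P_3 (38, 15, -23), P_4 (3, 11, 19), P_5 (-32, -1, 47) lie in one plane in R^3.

The plane through P_1, P_2, P_3 has normal n = P_1P_2 × P_1P_3 = (-2520, 3150, -1800) and equation n·P = -7110.
Checking the remaining points: n·P_4 = -7110, n·P_5 = -7110.
All equal -7110, so all 5 points lie in one plane.

Yes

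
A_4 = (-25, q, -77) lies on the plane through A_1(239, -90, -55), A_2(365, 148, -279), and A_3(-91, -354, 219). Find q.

-24

A normal to the plane is n = A_1A_2 × A_1A_3 = (6076, 39396, 45276).
A_4 lies in the plane iff n · A_1A_4 = 0.
This gives (39396)q + (945504) = 0, so q = -24.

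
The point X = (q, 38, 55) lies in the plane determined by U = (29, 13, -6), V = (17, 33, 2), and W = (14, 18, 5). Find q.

-54

The plane through U, V, W has equation 180x + 12y + 240z = 3936.
Substituting X: (180)q + (13656) = 3936, so q = -54.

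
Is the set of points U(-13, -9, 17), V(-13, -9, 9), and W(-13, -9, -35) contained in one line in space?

Yes

UV = (0, 0, -8), UW = (0, 0, -52).
Each component of UW is 13/2 times the corresponding component of UV, so UW = 13/2·UV and the points are collinear.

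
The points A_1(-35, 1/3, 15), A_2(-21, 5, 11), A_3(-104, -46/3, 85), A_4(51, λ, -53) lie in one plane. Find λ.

68/3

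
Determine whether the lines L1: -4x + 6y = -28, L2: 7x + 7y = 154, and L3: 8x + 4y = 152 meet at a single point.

Intersecting L1 and L2: solving the 2×2 system gives (x, y) = (16, 6).
Substitute into L3: (8)(16) + (4)(6) = 152.
This equals 152, so (16, 6) lies on all three lines and they are concurrent.

Yes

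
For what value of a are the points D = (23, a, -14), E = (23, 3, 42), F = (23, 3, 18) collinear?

3

Collinearity requires DE × DF = 0; each component is linear in a.
The x-component gives (24)a + (-72) = 0, so a = 3.
The remaining components then also vanish.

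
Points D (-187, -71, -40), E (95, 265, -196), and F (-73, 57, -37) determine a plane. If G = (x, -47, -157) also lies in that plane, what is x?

-178

A normal to the plane is n = DE × DF = (20976, -18630, -2208).
G lies in the plane iff n · DG = 0.
This gives (20976)x + (3733728) = 0, so x = -178.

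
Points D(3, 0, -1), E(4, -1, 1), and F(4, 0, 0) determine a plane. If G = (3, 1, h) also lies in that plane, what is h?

A normal to the plane is n = DE × DF = (-1, 1, 1).
G lies in the plane iff n · DG = 0.
This gives (1)h + (2) = 0, so h = -2.

-2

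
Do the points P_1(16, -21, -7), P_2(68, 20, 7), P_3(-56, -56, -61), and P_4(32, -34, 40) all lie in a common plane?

The four points are coplanar iff the 3×3 determinant with rows P_1P_2, P_1P_3, P_1P_4 is zero.
Rows: (52, 41, 14), (-72, -35, -54), (16, -13, 47).
Expanding along the first row: (52)(-2347) − (41)(-2520) + (14)(1496) = 2220.
Nonzero ⇒ not coplanar.

No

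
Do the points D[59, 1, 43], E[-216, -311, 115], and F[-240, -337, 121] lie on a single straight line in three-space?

DE = (-275, -312, 72), DF = (-299, -338, 78).
Comparing components 3 and 1: (72)(-299) − (-275)(78) = -78 ≠ 0, so DE and DF are not parallel and the points are not collinear.

No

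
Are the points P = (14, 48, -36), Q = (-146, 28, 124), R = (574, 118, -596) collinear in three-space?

Yes

PQ = (-160, -20, 160), PR = (560, 70, -560).
Each component of PR is -7/2 times the corresponding component of PQ, so PR = -7/2·PQ and the points are collinear.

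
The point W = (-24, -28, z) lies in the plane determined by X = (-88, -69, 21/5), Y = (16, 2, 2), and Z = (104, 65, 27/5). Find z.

-2

A normal to the plane is n = XY × XZ = (380, -2736/5, 304).
W lies in the plane iff n · XW = 0.
This gives (304)z + (608) = 0, so z = -2.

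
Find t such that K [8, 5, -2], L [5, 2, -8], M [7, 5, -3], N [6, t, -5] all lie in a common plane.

The points are coplanar iff KL · (KM × KN) = 0.
Expanding, this is linear in t: (3)t + (-12) = 0.
So t = 4.

4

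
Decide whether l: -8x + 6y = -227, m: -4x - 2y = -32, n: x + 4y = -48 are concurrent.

The three lines meet at one point iff the augmented coefficient matrix [aᵢ bᵢ cᵢ] has rank < 3, i.e. its determinant vanishes.
Here the determinant is 42.
Nonzero, so no common point exists.

No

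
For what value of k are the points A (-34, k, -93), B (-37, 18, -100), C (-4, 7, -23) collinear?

17

Collinearity requires AB × AC = 0; each component is linear in k.
The x-component gives (-77)k + (1309) = 0, so k = 17.
The remaining components then also vanish.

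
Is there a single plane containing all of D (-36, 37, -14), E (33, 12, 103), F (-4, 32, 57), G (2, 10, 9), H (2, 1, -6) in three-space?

The plane through D, E, F has normal n = DE × DF = (-1190, -1155, 455) and equation n·P = -6265.
Checking the remaining points: n·G = -9835, n·H = -6265.
Since n·G = -9835 ≠ -6265, G is off the plane and the points are not all coplanar.

No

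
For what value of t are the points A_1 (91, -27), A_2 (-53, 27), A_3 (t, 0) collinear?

19

The three points are collinear iff det[A_1A_2; A_1A_3] = 0.
This determinant is linear in t: (-54)t + (1026) = 0, so t = 19.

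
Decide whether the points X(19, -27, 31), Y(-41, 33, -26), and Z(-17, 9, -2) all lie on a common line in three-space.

XY = (-60, 60, -57), XZ = (-36, 36, -33).
XY × XZ = (72, 72, 0).
The cross product is nonzero, so the points do not lie on one line.

No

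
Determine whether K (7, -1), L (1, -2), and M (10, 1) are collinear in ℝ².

KL = (-6, -1), KM = (3, 2).
det[KL; KM] = (-6)(2) − (-1)(3) = -9.
The determinant is nonzero, so they are not collinear.

No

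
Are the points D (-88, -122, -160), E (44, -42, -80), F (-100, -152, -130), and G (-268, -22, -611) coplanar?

No

With D as base: DE = (132, 80, 80), DF = (-12, -30, 30), DG = (-180, 100, -451).
DF × DG = (10530, -10812, -6600).
DE · (DF × DG) = -3000.
Since -3000 ≠ 0, the four points are not coplanar.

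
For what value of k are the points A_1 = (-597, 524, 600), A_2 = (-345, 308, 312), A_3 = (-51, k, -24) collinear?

56

Collinearity requires A_1A_2 × A_1A_3 = 0; each component is linear in k.
The x-component gives (288)k + (-16128) = 0, so k = 56.
The remaining components then also vanish.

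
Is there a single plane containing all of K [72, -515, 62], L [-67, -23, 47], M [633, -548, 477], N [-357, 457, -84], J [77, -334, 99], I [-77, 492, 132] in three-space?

The plane through K, L, M has normal n = KL × KM = (203685, 49270, -271425) and equation n·P = -27537080.
Checking the remaining points: n·N = -27399455, n·J = -27643510, n·I = -27271005.
Since n·N = -27399455 ≠ -27537080, N is off the plane and the points are not all coplanar.

No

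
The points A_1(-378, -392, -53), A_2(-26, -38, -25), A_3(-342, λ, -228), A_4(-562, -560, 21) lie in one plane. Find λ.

-390

Normal to plane A_1A_2A_4: n = (30900, -31200, 6000); plane equation n·P = 232200.
Requiring n·A_3 = 232200: (-31200)λ + (-11935800) = 232200.
So λ = -390.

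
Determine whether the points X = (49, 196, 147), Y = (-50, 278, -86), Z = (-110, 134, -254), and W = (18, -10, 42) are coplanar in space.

With X as base: XY = (-99, 82, -233), XZ = (-159, -62, -401), XW = (-31, -206, -105).
XZ × XW = (-76096, -4264, 30832).
XY · (XZ × XW) = 0.
The scalar triple product vanishes, so the four points are coplanar.

Yes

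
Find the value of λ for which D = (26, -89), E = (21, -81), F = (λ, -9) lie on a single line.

The three points are collinear iff det[DE; DF] = 0.
This determinant is linear in λ: (-8)λ + (-192) = 0, so λ = -24.

-24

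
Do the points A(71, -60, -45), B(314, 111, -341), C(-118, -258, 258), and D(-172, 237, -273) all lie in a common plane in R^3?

A normal to the plane through A, B, C is n = AB × AC = (-6795, -17685, -15795).
The plane has equation n·P = 1289430. For D: n·D = 1289430.
Equal, so D lies in the plane and all four are coplanar.

Yes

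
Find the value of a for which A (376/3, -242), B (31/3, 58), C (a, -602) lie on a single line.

Collinearity: (C − A) must be parallel to (B − A) = (-115, 300).
Cross-multiplying the components: (a − 376/3)·(300) = (-360)·(-115).
Solving gives a = 790/3.

790/3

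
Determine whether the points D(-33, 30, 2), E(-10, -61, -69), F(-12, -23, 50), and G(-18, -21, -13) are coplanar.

Yes

With D as base: DE = (23, -91, -71), DF = (21, -53, 48), DG = (15, -51, -15).
DF × DG = (3243, 1035, -276).
DE · (DF × DG) = 0.
The scalar triple product vanishes, so the four points are coplanar.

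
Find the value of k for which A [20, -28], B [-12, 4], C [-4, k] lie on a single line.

-4

Collinearity: (C − A) must be parallel to (B − A) = (-32, 32).
Cross-multiplying the components: (k − (-28))·(-32) = (-24)·(32).
Solving gives k = -4.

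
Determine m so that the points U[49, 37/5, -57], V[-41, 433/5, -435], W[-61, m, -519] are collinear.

Direction UV = (-90, 396/5, -378). From the x-coordinate of W, the parameter along the line is τ = (-61 − 49)/(-90) = 11/9.
Then m = 37/5 + 11/9·(396/5) = 521/5.

521/5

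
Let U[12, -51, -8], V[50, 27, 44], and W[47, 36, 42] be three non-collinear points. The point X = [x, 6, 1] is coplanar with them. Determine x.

The plane through U, V, W has equation −624x − 80y + 576z = -8016.
Substituting X: (-624)x + (96) = -8016, so x = 13.

13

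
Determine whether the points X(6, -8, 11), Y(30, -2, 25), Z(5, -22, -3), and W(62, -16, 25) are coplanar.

With X as base: XY = (24, 6, 14), XZ = (-1, -14, -14), XW = (56, -8, 14).
XZ × XW = (-308, -770, 792).
XY · (XZ × XW) = -924.
Since -924 ≠ 0, the four points are not coplanar.

No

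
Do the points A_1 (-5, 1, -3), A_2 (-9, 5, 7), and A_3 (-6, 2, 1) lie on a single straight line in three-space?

A_1A_2 = (-4, 4, 10), A_1A_3 = (-1, 1, 4).
A_1A_2 × A_1A_3 = (6, 6, 0).
The cross product is nonzero, so the points do not lie on one line.

No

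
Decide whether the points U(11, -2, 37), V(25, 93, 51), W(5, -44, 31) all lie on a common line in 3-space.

No

UV = (14, 95, 14), UW = (-6, -42, -6).
Comparing components 2 and 3: (95)(-6) − (14)(-42) = 18 ≠ 0, so UV and UW are not parallel and the points are not collinear.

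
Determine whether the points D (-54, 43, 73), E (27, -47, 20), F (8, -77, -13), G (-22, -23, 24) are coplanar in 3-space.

A normal to the plane through D, E, F is n = DE × DF = (1380, 3680, -4140).
The plane has equation n·P = -218500. For G: n·G = -214360.
-214360 ≠ -218500, so G is off the plane.

No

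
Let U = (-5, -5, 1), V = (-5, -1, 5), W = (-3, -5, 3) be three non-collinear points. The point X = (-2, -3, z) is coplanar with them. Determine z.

The plane through U, V, W has equation 8x + 8y − 8z = -88.
Substituting X: (-8)z + (-40) = -88, so z = 6.

6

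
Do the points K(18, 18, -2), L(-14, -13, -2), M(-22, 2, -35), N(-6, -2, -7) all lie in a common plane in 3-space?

No

With K as base: KL = (-32, -31, 0), KM = (-40, -16, -33), KN = (-24, -20, -5).
KM × KN = (-580, 592, 416).
KL · (KM × KN) = 208.
Since 208 ≠ 0, the four points are not coplanar.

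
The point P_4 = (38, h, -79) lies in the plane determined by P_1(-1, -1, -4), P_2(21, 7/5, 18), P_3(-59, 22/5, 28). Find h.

-58/5

The plane through P_1, P_2, P_3 has equation −42x − 1980y + 258z = 990.
Substituting P_4: (-1980)h + (-21978) = 990, so h = -58/5.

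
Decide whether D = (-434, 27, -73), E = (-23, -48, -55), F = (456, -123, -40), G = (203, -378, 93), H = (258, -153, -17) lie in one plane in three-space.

The plane through D, E, F has normal n = DE × DF = (225, 2457, 5100) and equation n·P = -403611.
Checking the remaining points: n·G = -408771, n·H = -404571.
Since n·G = -408771 ≠ -403611, G is off the plane and the points are not all coplanar.

No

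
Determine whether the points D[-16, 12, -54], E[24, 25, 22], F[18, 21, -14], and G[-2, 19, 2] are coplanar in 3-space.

A normal to the plane through D, E, F is n = DE × DF = (-164, 984, -82).
The plane has equation n·P = 18860. For G: n·G = 18860.
Equal, so G lies in the plane and all four are coplanar.

Yes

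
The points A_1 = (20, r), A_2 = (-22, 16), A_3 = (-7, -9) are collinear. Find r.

Collinearity: (A_1 − A_2) must be parallel to (A_3 − A_2) = (15, -25).
Cross-multiplying the components: (r − 16)·(15) = (42)·(-25).
Solving gives r = -54.

-54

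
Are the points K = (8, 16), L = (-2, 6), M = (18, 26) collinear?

Yes

KL = (-10, -10), KM = (10, 10).
Checking proportionality: KM = -1·KL, so the vectors are parallel and the points are collinear.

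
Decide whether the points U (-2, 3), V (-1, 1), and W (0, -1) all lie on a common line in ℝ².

Yes

UV = (1, -2), UW = (2, -4).
Twice the signed area of △UVW is (1)(-4) − (-2)(2) = 0.
The triangle is degenerate (zero area), so the points are collinear.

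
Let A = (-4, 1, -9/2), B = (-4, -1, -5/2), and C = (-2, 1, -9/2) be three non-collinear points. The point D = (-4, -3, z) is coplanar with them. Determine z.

The plane through A, B, C has equation 4y + 4z = -14.
Substituting D: (4)z + (-12) = -14, so z = -1/2.

-1/2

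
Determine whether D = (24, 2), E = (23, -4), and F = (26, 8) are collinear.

No

DE = (-1, -6), DF = (2, 6).
If collinear, DF would be a scalar multiple of DE. But (-1)·(6) ≠ (-6)·(2) (difference 6), so they are not parallel; the points are not collinear.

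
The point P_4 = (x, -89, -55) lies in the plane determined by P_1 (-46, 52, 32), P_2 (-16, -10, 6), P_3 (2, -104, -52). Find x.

Coplanarity requires P_1P_2 · (P_1P_3 × P_1P_4) = 0.
P_1P_2 = (30, -62, -26), P_1P_3 = (48, -156, -84); the triple product is linear in x with coefficient 1152 and constant term 21888.
Setting it to zero: x = -19.

-19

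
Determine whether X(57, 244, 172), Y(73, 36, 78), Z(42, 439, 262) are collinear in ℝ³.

XY = (16, -208, -94), XZ = (-15, 195, 90).
Comparing components 2 and 3: (-208)(90) − (-94)(195) = -390 ≠ 0, so XY and XZ are not parallel and the points are not collinear.

No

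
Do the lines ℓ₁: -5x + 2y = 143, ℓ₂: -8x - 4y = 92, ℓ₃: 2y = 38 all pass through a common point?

Yes

The three lines meet at one point iff the augmented coefficient matrix [aᵢ bᵢ cᵢ] has rank < 3, i.e. its determinant vanishes.
Here the determinant is 0.
It vanishes, so the lines are concurrent at (-21, 19).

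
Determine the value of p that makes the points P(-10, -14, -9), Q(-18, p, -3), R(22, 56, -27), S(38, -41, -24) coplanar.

-48

Normal to plane PRS: n = (-1536, -384, -4224); plane equation n·X = 58752.
Requiring n·Q = 58752: (-384)p + (40320) = 58752.
So p = -48.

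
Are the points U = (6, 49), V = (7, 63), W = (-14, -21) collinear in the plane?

UV = (1, 14), UW = (-20, -70).
det[UV; UW] = (1)(-70) − (14)(-20) = 210.
The determinant is nonzero, so they are not collinear.

No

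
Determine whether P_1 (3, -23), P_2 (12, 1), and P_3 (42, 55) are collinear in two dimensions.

P_1P_2 = (9, 24), P_1P_3 = (39, 78).
Twice the signed area of △P_1P_2P_3 is (9)(78) − (24)(39) = -234.
The area is nonzero, so the three points are not collinear.

No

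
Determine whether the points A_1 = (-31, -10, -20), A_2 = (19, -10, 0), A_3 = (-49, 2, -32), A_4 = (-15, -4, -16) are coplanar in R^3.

Yes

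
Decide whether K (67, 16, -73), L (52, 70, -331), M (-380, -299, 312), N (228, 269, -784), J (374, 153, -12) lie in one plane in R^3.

No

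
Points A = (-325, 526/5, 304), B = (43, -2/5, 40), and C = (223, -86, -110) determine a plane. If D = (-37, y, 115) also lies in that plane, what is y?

Coplanarity requires AB · (AC × AD) = 0.
AB = (368, -528/5, -264), AC = (548, -956/5, -414); the triple product is linear in y with coefficient 7680 and constant term -393216.
Setting it to zero: y = 256/5.

256/5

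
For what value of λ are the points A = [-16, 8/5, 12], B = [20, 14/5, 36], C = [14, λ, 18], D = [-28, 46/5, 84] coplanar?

6/5

Normal to plane ABD: n = (-96, -2880, 288); plane equation n·P = 384.
Requiring n·C = 384: (-2880)λ + (3840) = 384.
So λ = 6/5.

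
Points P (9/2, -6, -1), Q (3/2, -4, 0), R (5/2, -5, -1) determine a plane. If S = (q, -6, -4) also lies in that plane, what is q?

Coplanarity requires PQ · (PR × PS) = 0.
PQ = (-3, 2, 1), PR = (-2, 1, 0); the triple product is linear in q with coefficient -1 and constant term 3/2.
Setting it to zero: q = 3/2.

3/2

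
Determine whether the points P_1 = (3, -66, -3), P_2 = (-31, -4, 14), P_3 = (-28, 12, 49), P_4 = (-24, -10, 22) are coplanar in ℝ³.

A normal to the plane through P_1, P_2, P_3 is n = P_1P_2 × P_1P_3 = (1898, 1241, -730).
The plane has equation n·P = -74022. For P_4: n·P_4 = -74022.
Equal, so P_4 lies in the plane and all four are coplanar.

Yes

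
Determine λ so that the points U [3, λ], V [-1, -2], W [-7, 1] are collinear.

-4

The three points are collinear iff det[UV; UW] = 0.
This determinant is linear in λ: (-6)λ + (-24) = 0, so λ = -4.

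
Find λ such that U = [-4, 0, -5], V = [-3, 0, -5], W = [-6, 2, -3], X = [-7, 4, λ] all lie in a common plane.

-1

Coplanarity ⇔ det[UV; UW; UX] = 0.
Expanding, this is linear in λ: (2)λ + (2) = 0.
So λ = -1.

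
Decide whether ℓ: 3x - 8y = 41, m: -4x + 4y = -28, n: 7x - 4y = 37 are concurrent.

Yes

Intersecting ℓ and m: solving the 2×2 system gives (x, y) = (3, -4).
Substitute into n: (7)(3) + (-4)(-4) = 37.
This equals 37, so (3, -4) lies on all three lines and they are concurrent.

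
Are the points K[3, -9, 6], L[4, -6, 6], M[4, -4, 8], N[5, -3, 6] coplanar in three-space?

Yes

The four points are coplanar iff the 3×3 determinant with rows KL, KM, KN is zero.
Rows: (1, 3, 0), (1, 5, 2), (2, 6, 0).
Expanding along the first row: (1)(-12) − (3)(-4) + (0)(-4) = 0.
Zero determinant ⇒ coplanar.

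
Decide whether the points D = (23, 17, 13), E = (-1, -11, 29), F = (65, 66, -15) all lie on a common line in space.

Yes

DE = (-24, -28, 16), DF = (42, 49, -28).
Each component of DF is -7/4 times the corresponding component of DE, so DF = -7/4·DE and the points are collinear.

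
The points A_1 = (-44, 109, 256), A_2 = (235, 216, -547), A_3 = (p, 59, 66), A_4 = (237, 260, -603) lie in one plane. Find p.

Normal to plane A_1A_2A_4: n = (29340, 14018, 12062); plane equation n·P = 3324874.
Requiring n·A_3 = 3324874: (29340)p + (1623154) = 3324874.
So p = 58.

58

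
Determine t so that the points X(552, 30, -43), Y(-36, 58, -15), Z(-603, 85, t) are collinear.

12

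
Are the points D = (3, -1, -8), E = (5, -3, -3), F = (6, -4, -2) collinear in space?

No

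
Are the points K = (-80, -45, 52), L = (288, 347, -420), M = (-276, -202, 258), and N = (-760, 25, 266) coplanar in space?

A normal to the plane through K, L, M is n = KL × KM = (6648, 16704, 19056).
The plane has equation n·P = -292608. For N: n·N = 434016.
434016 ≠ -292608, so N is off the plane.

No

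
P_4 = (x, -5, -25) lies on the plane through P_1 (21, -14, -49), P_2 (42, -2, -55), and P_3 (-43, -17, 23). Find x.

13

The plane through P_1, P_2, P_3 has equation 846x − 1128y + 705z = -987.
Substituting P_4: (846)x + (-11985) = -987, so x = 13.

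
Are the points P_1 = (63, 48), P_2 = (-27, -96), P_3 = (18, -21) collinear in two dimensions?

No

P_1P_2 = (-90, -144), P_1P_3 = (-45, -69).
If collinear, P_1P_3 would be a scalar multiple of P_1P_2. But (-90)·(-69) ≠ (-144)·(-45) (difference -270), so they are not parallel; the points are not collinear.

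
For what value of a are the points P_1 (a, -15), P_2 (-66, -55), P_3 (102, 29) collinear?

Collinearity: (P_1 − P_2) must be parallel to (P_3 − P_2) = (168, 84).
Cross-multiplying the components: (a − (-66))·(84) = (40)·(168).
Solving gives a = 14.

14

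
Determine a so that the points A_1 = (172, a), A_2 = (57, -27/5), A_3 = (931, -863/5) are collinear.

-137/5

Collinearity: (A_1 − A_2) must be parallel to (A_3 − A_2) = (874, -836/5).
Cross-multiplying the components: (a − (-27/5))·(874) = (115)·(-836/5).
Solving gives a = -137/5.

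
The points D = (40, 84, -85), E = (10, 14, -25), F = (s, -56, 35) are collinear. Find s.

-20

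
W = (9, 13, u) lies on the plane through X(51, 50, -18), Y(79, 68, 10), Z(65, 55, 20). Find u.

0

The plane through X, Y, Z has equation 544x − 672y − 112z = -3840.
Substituting W: (-112)u + (-3840) = -3840, so u = 0.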